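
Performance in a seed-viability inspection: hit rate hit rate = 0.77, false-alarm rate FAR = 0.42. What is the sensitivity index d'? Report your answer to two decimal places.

z(0.77) = 0.7388, z(0.42) = -0.2019
d' = z(H) − z(FA) = 0.7388 − (-0.2019) = 0.9407

d' = 0.94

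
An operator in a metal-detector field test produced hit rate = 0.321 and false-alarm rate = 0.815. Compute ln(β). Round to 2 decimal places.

ln β = 0.29

z(H) = -0.465
z(FA) = 0.896
ln β = −½·[z(H)² − z(FA)²] = −0.5 × (0.216 − 0.803) = 0.2935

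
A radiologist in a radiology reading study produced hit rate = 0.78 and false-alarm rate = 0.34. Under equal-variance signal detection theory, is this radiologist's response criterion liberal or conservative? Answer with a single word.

liberal

z(H) = 0.772, z(FA) = -0.412
c = −½·(z(H) + z(FA)) = -0.180
c < 0 → liberal criterion (biased toward responding “yes”).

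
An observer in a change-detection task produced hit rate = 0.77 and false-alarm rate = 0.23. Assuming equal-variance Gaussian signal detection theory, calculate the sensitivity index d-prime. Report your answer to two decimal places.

z(0.77) = 0.739, z(0.23) = -0.739
d' = z(H) − z(FA) = 0.739 − (-0.739) = 1.478

d-prime = 1.48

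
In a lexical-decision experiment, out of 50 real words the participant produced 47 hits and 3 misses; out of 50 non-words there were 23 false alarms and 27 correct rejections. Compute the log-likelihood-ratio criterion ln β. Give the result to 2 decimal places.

ln β = -1.20

H = 47/50 = 0.9400
FA = 23/50 = 0.4600
Φ⁻¹(H) = 1.555
Φ⁻¹(FA) = -0.100
ln β = −½·[z(H)² − z(FA)²] = −0.5 × (2.418 − 0.010) = -1.204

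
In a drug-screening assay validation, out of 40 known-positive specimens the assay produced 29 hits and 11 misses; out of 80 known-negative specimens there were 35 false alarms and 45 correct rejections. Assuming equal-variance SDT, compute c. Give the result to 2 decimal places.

c = -0.22

H = 29/40 = 0.7250
FA = 35/80 = 0.4375
z(H) = 0.5978
z(FA) = -0.1573
c = −½·[z(H) + z(FA)] = −0.5 × (0.5978 + (-0.1573)) = -0.22025
c < 0: the assay has a liberal response bias.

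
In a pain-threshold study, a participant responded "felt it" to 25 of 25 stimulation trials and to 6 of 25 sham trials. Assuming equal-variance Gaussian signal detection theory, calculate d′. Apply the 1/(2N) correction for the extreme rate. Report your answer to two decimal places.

The hit rate is 25/25 = 1, so apply the 1/(2N) correction: H → 1 − 1/(2·25) = 0.98000.
z(H) = z(0.98000) = 2.054
z(FA) = z(0.24000) = -0.706
d' = 2.054 − (-0.706) = 2.760

d′ = 2.76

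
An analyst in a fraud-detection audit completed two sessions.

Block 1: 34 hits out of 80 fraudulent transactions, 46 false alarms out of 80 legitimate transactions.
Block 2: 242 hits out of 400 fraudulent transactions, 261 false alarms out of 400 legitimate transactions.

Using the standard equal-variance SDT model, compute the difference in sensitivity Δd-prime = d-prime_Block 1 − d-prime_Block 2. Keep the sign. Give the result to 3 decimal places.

Block 1: z(0.4250) = -0.1891, z(0.5750) = 0.1891, d' = -0.3782
Block 2: z(0.6050) = 0.2663, z(0.6525) = 0.3921, d' = -0.1258
Δd' = d'_Block 1 − d'_Block 2 = -0.3782 − (-0.1258) = -0.2524
Block 2 has the higher sensitivity.

Δd-prime = -0.252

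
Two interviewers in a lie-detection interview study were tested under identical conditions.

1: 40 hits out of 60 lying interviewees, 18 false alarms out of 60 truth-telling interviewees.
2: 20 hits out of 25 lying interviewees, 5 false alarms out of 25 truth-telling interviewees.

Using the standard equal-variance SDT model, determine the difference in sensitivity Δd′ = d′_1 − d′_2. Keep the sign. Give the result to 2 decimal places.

1: z(0.6667) = 0.431, z(0.3000) = -0.524, d' = 0.955
2: z(0.8000) = 0.842, z(0.2000) = -0.842, d' = 1.684
Δd' = d'_1 − d'_2 = 0.955 − 1.684 = -0.729
2 has the higher sensitivity.

Δd′ = -0.73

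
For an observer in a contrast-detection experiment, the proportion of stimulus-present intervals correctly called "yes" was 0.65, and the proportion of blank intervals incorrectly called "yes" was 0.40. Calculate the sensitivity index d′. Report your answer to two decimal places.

z(0.65) = 0.3853, z(0.40) = -0.2533
d' = z(H) − z(FA) = 0.3853 − (-0.2533) = 0.6386

d′ = 0.64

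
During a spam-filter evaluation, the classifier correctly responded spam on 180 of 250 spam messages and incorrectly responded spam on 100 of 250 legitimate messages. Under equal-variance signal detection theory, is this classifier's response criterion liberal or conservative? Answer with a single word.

z(H) = 0.583, z(FA) = -0.253
c = −½·(z(H) + z(FA)) = -0.165
c < 0 → liberal criterion (biased toward responding “yes”).

liberal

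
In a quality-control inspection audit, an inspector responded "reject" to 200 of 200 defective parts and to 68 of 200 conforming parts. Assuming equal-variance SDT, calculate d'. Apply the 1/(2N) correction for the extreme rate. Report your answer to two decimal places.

The hit rate is 200/200 = 1, so apply the 1/(2N) correction: H → 1 − 1/(2·200) = 0.99750.
z(H) = z(0.99750) = 2.807
z(FA) = z(0.34000) = -0.412
d' = 2.807 − (-0.412) = 3.219

d' = 3.22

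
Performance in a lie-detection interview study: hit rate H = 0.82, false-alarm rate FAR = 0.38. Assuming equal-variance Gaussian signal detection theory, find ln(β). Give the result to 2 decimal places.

ln β = -0.37

z(H) = z(0.82) = 0.915
z(FA) = z(0.38) = -0.305
ln β = −½·[z(H)² − z(FA)²] = −0.5 × (0.837 − 0.093) = -0.372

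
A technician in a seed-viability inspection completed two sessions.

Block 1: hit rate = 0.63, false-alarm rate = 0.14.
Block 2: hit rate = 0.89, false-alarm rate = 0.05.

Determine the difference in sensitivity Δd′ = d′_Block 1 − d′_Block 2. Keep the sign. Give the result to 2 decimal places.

Δd′ = -1.46

Block 1: z(0.63) = 0.332, z(0.14) = -1.080, d' = 1.412
Block 2: z(0.89) = 1.227, z(0.05) = -1.645, d' = 2.872
Δd' = d'_Block 1 − d'_Block 2 = 1.412 − 2.872 = -1.460
Block 2 has the higher sensitivity.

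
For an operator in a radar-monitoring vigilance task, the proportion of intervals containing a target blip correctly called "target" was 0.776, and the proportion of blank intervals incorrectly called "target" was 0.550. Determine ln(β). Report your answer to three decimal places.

Φ⁻¹(H) = 0.7588
Φ⁻¹(FA) = 0.1257
ln β = −½·[z(H)² − z(FA)²] = −0.5 × (0.5758 − 0.0158) = -0.2800

ln β = -0.280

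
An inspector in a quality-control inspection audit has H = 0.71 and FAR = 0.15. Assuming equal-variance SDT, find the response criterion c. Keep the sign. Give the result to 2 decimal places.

z(0.71) = 0.553, z(0.15) = -1.036
c = −½·[z(H) + z(FA)] = −0.5 × (0.553 + (-1.036)) = 0.2415

c = 0.24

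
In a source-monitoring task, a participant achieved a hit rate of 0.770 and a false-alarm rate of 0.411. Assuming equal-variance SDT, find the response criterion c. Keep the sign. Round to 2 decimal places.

z(0.770) = 0.739, z(0.411) = -0.225
c = −½·[z(H) + z(FA)] = −0.5 × (0.739 + (-0.225)) = -0.257
c < 0: the participant has a liberal response bias.

c = -0.26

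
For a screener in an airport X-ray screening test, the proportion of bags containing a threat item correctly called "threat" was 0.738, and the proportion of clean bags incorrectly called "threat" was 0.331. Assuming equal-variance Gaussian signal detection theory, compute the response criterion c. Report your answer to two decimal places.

z(H) = z(0.738) = 0.6372
z(FA) = z(0.331) = -0.4372
c = −½·[z(H) + z(FA)] = −0.5 × (0.6372 + (-0.4372)) = -0.1000
c < 0: the screener has a liberal response bias.

c = -0.10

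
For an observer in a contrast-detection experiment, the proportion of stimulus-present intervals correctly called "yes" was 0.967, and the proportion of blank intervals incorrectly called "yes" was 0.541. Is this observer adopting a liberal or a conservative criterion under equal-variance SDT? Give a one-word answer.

z(H) = 1.838, z(FA) = 0.103
c = −½·(z(H) + z(FA)) = -0.9705
c < 0 → liberal criterion (biased toward responding “yes”).

liberal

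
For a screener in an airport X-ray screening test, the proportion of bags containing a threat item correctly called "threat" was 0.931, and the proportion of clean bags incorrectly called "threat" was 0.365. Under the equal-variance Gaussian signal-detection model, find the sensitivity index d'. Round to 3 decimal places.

d' = 1.828

Φ⁻¹(0.931) = 1.4833, Φ⁻¹(0.365) = -0.3451
d' = z(H) − z(FA) = 1.4833 − (-0.3451) = 1.8284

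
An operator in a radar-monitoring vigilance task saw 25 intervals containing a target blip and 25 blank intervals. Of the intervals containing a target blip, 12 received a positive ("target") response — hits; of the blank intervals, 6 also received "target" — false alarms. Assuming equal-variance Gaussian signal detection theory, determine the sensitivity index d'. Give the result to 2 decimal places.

d' = 0.66

H = 12/25 = 0.4800
FA = 6/25 = 0.2400
z(0.4800) = -0.0502, z(0.2400) = -0.7063
d' = z(H) − z(FA) = -0.0502 − (-0.7063) = 0.6561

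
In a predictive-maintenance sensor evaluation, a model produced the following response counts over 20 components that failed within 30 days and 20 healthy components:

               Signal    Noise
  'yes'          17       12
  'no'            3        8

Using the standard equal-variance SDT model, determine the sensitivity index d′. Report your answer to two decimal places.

H = 17/20 = 0.8500
FA = 12/20 = 0.6000
Φ⁻¹(H) = Φ⁻¹(0.8500) = 1.036
Φ⁻¹(FA) = Φ⁻¹(0.6000) = 0.253
d' = z(H) − z(FA) = 1.036 − 0.253 = 0.783

d′ = 0.78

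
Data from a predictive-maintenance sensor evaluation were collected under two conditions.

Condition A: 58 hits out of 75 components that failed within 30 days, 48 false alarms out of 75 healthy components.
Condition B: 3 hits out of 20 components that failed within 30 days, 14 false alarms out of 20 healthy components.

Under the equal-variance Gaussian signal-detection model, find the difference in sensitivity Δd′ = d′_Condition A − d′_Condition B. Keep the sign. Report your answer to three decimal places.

Condition A: z(0.7733) = 0.7498, z(0.6400) = 0.3585, d' = 0.3913
Condition B: z(0.1500) = -1.0364, z(0.7000) = 0.5244, d' = -1.5608
Δd' = d'_Condition A − d'_Condition B = 0.3913 − (-1.5608) = 1.9521
Condition A has the higher sensitivity.

Δd′ = 1.952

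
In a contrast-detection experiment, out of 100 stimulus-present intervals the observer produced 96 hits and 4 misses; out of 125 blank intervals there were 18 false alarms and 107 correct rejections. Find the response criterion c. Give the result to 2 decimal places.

c = -0.34

H = 96/100 = 0.9600
FA = 18/125 = 0.1440
Φ⁻¹(0.9600) = 1.751, Φ⁻¹(0.1440) = -1.063
c = −½·[z(H) + z(FA)] = −0.5 × (1.751 + (-1.063)) = -0.344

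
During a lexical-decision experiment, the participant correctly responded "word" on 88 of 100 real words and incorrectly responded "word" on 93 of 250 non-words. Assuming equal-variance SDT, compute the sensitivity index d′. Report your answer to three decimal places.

H = 88/100 = 0.8800
FA = 93/250 = 0.3720
Φ⁻¹(H) = 1.1750
Φ⁻¹(FA) = -0.3266
d' = z(H) − z(FA) = 1.1750 − (-0.3266) = 1.5016

d′ = 1.502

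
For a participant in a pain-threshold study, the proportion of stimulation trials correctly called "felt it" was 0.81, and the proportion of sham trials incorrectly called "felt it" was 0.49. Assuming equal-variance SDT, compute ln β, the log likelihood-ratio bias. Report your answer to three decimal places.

ln β = -0.385

z(H) = 0.8779
z(FA) = -0.0251
ln β = −½·[z(H)² − z(FA)²] = −0.5 × (0.7707 − 0.0006) = -0.38505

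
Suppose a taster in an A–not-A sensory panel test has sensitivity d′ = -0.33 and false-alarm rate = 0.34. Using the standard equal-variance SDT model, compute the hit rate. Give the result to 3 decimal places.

hit rate = 0.229

z(false-alarm rate) = z(0.34) = -0.4125
z(H) = z(FA) + d' = -0.4125 + (-0.33) = -0.7425
hit rate = Φ(-0.7425) = 0.2289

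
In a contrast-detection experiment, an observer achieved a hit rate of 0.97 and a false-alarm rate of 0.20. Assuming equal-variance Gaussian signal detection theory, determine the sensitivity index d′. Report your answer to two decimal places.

z(H) = 1.881
z(FA) = -0.842
d' = z(H) − z(FA) = 1.881 − (-0.842) = 2.723

d′ = 2.72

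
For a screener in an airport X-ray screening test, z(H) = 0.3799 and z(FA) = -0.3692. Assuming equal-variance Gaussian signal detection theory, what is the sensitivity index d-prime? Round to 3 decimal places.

d-prime = 0.749

d' = z(H) − z(FA) = 0.3799 − (-0.3692) = 0.7491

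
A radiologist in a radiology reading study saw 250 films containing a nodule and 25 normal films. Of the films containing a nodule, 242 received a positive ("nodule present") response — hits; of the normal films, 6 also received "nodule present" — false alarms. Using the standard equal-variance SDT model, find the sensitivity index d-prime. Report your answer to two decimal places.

d-prime = 2.56

H = 242/250 = 0.9680
FA = 6/25 = 0.2400
z(H) = 1.8522
z(FA) = -0.7063
d' = z(H) − z(FA) = 1.8522 − (-0.7063) = 2.5585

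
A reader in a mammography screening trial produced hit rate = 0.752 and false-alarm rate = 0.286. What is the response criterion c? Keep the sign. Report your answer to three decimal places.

c = -0.058

z(H) = z(0.752) = 0.6808
z(FA) = z(0.286) = -0.5651
c = −½·[z(H) + z(FA)] = −0.5 × (0.6808 + (-0.5651)) = -0.05785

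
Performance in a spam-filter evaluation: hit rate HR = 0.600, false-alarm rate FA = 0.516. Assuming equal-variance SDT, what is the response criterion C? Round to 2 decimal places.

C = -0.15

z(H) = z(0.600) = 0.253
z(FA) = z(0.516) = 0.040
c = −½·[z(H) + z(FA)] = −0.5 × (0.253 + 0.040) = -0.1465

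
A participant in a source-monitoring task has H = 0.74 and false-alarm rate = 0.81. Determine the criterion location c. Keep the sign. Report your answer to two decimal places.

Φ⁻¹(0.74) = 0.6433, Φ⁻¹(0.81) = 0.8779
c = −½·[z(H) + z(FA)] = −0.5 × (0.6433 + 0.8779) = -0.7606

c = -0.76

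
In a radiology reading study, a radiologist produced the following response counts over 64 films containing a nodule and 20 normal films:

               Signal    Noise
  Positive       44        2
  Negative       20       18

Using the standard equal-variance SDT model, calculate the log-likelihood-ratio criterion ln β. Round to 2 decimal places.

ln β = 0.70

H = 44/64 = 0.6875
FA = 2/20 = 0.1000
Φ⁻¹(H) = 0.489
Φ⁻¹(FA) = -1.282
ln β = −½·[z(H)² − z(FA)²] = −0.5 × (0.239 − 1.644) = 0.7025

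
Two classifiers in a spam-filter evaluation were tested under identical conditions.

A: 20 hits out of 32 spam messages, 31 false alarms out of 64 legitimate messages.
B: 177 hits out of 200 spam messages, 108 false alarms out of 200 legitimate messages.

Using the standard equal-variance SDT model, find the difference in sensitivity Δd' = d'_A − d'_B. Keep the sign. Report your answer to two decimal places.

A: z(0.6250) = 0.319, z(0.4844) = -0.039, d' = 0.358
B: z(0.8850) = 1.200, z(0.5400) = 0.100, d' = 1.100
Δd' = d'_A − d'_B = 0.358 − 1.100 = -0.742
B has the higher sensitivity.

Δd' = -0.74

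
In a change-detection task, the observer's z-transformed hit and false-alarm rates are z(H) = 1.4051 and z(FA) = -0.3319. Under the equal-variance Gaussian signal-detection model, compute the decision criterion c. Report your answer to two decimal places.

c = −½·[z(H) + z(FA)] = −½·(1.4051 + (-0.3319)) = -0.5366
c < 0: the observer has a liberal response bias.

c = -0.54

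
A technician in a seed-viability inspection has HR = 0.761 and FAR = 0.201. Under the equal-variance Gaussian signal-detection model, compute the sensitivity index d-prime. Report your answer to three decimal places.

z(0.761) = 0.7095, z(0.201) = -0.8381
d' = z(H) − z(FA) = 0.7095 − (-0.8381) = 1.5476

d-prime = 1.548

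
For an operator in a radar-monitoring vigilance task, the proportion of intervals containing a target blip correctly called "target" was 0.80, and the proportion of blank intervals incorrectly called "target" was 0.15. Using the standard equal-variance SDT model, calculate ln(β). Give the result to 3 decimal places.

ln β = 0.183

z(0.80) = 0.8416, z(0.15) = -1.0364
ln β = −½·[z(H)² − z(FA)²] = −0.5 × (0.7083 − 1.0741) = 0.1829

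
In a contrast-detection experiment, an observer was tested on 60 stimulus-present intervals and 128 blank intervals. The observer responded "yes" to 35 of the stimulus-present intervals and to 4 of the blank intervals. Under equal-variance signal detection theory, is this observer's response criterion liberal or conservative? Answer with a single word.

z(H) = 0.210, z(FA) = -1.863
c = −½·(z(H) + z(FA)) = 0.8265
c > 0 → conservative criterion (biased toward responding “no”).

conservative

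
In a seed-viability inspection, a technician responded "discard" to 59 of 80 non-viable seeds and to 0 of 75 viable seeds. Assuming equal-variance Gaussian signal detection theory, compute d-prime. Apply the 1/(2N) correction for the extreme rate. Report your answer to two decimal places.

The false-alarm rate is 0/75 = 0, so apply the 1/(2N) correction: FA → 1/(2·75) = 0.00667.
z(H) = z(0.73750) = 0.636
z(FA) = z(0.00667) = -2.475
d' = 0.636 − (-2.475) = 3.111

d-prime = 3.11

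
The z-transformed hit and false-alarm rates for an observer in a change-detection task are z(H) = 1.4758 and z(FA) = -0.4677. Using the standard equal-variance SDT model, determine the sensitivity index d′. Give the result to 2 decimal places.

d′ = 1.94

d' = z(H) − z(FA) = 1.4758 − (-0.4677) = 1.9435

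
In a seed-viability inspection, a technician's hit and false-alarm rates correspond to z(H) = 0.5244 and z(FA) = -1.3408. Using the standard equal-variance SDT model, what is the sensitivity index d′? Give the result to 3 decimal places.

d' = z(H) − z(FA) = 0.5244 − (-1.3408) = 1.8652

d′ = 1.865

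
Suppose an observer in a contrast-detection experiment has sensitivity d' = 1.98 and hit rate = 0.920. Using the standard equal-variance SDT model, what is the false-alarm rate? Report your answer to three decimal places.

false-alarm rate = 0.283

z(hit rate) = z(0.920) = 1.4051
z(FA) = z(H) − d' = 1.4051 − 1.98 = -0.5749
false-alarm rate = Φ(-0.5749) = 0.2827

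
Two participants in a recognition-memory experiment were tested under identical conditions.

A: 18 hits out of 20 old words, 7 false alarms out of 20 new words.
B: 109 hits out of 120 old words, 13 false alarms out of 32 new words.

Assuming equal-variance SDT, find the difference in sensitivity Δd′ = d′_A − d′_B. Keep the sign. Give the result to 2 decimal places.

A: z(0.9000) = 1.282, z(0.3500) = -0.385, d' = 1.667
B: z(0.9083) = 1.330, z(0.4062) = -0.237, d' = 1.567
Δd' = d'_A − d'_B = 1.667 − 1.567 = 0.100
A has the higher sensitivity.

Δd′ = 0.10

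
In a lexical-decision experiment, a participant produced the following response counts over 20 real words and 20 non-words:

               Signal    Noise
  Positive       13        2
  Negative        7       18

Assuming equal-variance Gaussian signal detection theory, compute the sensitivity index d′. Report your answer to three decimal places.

d′ = 1.667

H = 13/20 = 0.6500
FA = 2/20 = 0.1000
z(H) = z(0.6500) = 0.3853
z(FA) = z(0.1000) = -1.2816
d' = z(H) − z(FA) = 0.3853 − (-1.2816) = 1.6669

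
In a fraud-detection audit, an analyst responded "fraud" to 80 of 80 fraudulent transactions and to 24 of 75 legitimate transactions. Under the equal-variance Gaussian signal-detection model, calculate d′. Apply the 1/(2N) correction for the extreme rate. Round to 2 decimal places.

The hit rate is 80/80 = 1, so apply the 1/(2N) correction: H → 1 − 1/(2·80) = 0.99375.
z(H) = z(0.99375) = 2.498
z(FA) = z(0.32000) = -0.468
d' = 2.498 − (-0.468) = 2.966

d′ = 2.97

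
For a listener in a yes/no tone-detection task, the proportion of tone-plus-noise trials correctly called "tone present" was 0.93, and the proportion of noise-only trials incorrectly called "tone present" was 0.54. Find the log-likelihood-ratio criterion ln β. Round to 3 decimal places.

ln β = -1.084

z(H) = z(0.93) = 1.4758
z(FA) = z(0.54) = 0.1004
ln β = −½·[z(H)² − z(FA)²] = −0.5 × (2.1780 − 0.0101) = -1.08395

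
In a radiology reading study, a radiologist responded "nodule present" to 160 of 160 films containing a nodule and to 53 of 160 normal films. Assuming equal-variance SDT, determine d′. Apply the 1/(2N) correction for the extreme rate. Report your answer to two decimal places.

The hit rate is 160/160 = 1, so apply the 1/(2N) correction: H → 1 − 1/(2·160) = 0.99687.
z(H) = z(0.99687) = 2.734
z(FA) = z(0.33125) = -0.436
d' = 2.734 − (-0.436) = 3.170

d′ = 3.17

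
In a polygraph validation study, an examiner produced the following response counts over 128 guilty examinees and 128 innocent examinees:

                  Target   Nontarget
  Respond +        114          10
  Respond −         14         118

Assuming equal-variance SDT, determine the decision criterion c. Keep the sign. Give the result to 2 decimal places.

c = 0.09

H = 114/128 = 0.8906
FA = 10/128 = 0.0781
z(H) = 1.2297
z(FA) = -1.4180
c = −½·[z(H) + z(FA)] = −0.5 × (1.2297 + (-1.4180)) = 0.09415
c > 0: the examiner has a conservative response bias.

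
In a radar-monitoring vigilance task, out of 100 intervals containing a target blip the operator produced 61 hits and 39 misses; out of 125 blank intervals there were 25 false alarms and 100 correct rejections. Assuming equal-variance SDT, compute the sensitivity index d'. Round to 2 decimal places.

H = 61/100 = 0.6100
FA = 25/125 = 0.2000
z(H) = z(0.6100) = 0.279
z(FA) = z(0.2000) = -0.842
d' = z(H) − z(FA) = 0.279 − (-0.842) = 1.121

d' = 1.12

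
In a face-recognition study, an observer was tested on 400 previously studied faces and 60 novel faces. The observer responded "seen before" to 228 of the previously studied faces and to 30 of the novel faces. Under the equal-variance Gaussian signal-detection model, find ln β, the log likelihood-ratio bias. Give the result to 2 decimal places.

H = 228/400 = 0.5700
FA = 30/60 = 0.5000
z(0.5700) = 0.176, z(0.5000) = 0.000
ln β = −½·[z(H)² − z(FA)²] = −0.5 × (0.031 − 0.000) = -0.0155

ln β = -0.02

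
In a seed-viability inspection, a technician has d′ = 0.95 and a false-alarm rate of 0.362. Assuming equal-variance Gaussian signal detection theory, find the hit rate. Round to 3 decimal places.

hit rate = 0.725

z(false-alarm rate) = z(0.362) = -0.3531
z(H) = z(FA) + d' = -0.3531 + 0.95 = 0.5969
hit rate = Φ(0.5969) = 0.7247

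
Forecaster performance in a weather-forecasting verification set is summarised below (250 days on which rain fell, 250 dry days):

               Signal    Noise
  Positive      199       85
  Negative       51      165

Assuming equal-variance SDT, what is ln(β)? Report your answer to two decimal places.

H = 199/250 = 0.7960
FA = 85/250 = 0.3400
z(H) = 0.827
z(FA) = -0.412
ln β = −½·[z(H)² − z(FA)²] = −0.5 × (0.684 − 0.170) = -0.257

ln β = -0.26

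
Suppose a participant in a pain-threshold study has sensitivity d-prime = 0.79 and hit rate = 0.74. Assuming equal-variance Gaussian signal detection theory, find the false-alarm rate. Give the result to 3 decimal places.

z(hit rate) = z(0.74) = 0.6433
z(FA) = z(H) − d' = 0.6433 − 0.79 = -0.1467
false-alarm rate = Φ(-0.1467) = 0.4417

false-alarm rate = 0.442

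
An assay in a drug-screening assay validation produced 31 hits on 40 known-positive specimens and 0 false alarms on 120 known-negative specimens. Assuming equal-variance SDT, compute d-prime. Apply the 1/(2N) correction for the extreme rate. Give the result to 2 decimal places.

d-prime = 3.39

The false-alarm rate is 0/120 = 0, so apply the 1/(2N) correction: FA → 1/(2·120) = 0.00417.
z(H) = z(0.77500) = 0.755
z(FA) = z(0.00417) = -2.638
d' = 0.755 − (-2.638) = 3.393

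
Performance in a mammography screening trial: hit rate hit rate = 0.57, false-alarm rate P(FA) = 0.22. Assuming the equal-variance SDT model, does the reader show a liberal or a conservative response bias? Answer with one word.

conservative

z(H) = 0.176, z(FA) = -0.772
c = −½·(z(H) + z(FA)) = 0.298
c > 0 → conservative criterion (biased toward responding “no”).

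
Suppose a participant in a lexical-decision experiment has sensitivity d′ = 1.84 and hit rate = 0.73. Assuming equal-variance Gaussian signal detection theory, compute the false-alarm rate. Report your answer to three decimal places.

z(hit rate) = z(0.73) = 0.6128
z(FA) = z(H) − d' = 0.6128 − 1.84 = -1.2272
false-alarm rate = Φ(-1.2272) = 0.1099

false-alarm rate = 0.110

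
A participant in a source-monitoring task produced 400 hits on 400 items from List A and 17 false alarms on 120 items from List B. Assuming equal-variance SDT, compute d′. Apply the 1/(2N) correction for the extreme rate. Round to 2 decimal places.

The hit rate is 400/400 = 1, so apply the 1/(2N) correction: H → 1 − 1/(2·400) = 0.99875.
z(H) = z(0.99875) = 3.023
z(FA) = z(0.14167) = -1.073
d' = 3.023 − (-1.073) = 4.096

d′ = 4.10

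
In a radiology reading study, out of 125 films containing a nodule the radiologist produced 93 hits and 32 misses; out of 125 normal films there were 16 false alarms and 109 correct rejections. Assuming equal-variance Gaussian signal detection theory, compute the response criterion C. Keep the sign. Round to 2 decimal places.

H = 93/125 = 0.7440
FA = 16/125 = 0.1280
z(0.7440) = 0.6557, z(0.1280) = -1.1359
c = −½·[z(H) + z(FA)] = −0.5 × (0.6557 + (-1.1359)) = 0.2401

C = 0.24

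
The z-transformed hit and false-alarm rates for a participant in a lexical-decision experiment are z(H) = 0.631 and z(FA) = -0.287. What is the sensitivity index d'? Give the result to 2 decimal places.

d' = z(H) − z(FA) = 0.631 − (-0.287) = 0.918

d' = 0.92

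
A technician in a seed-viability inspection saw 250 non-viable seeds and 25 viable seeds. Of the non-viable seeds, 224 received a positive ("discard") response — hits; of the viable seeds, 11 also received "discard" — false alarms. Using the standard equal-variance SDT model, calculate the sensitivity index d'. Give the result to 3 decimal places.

d' = 1.410

H = 224/250 = 0.8960
FA = 11/25 = 0.4400
Φ⁻¹(0.8960) = 1.2591, Φ⁻¹(0.4400) = -0.1510
d' = z(H) − z(FA) = 1.2591 − (-0.1510) = 1.4101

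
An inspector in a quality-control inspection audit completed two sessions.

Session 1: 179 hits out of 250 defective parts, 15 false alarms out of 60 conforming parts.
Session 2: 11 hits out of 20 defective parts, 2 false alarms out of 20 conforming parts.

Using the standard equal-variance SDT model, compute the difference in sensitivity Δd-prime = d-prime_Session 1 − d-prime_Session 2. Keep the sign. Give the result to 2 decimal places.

Session 1: z(0.7160) = 0.571, z(0.2500) = -0.674, d' = 1.245
Session 2: z(0.5500) = 0.126, z(0.1000) = -1.282, d' = 1.408
Δd' = d'_Session 1 − d'_Session 2 = 1.245 − 1.408 = -0.163
Session 2 has the higher sensitivity.

Δd-prime = -0.16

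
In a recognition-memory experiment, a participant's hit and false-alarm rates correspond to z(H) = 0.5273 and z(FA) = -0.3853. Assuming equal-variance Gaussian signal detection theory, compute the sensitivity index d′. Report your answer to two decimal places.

d′ = 0.91

d' = z(H) − z(FA) = 0.5273 − (-0.3853) = 0.9126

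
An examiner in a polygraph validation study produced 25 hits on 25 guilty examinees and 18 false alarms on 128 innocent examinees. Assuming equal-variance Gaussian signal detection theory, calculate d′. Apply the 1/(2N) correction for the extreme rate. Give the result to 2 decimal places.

The hit rate is 25/25 = 1, so apply the 1/(2N) correction: H → 1 − 1/(2·25) = 0.98000.
z(H) = z(0.98000) = 2.054
z(FA) = z(0.14062) = -1.078
d' = 2.054 − (-1.078) = 3.132

d′ = 3.13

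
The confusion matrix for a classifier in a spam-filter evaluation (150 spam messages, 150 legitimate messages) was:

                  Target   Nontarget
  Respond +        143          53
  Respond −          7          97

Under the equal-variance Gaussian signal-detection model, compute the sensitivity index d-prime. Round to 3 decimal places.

d-prime = 2.054

H = 143/150 = 0.9533
FA = 53/150 = 0.3533
z(0.9533) = 1.6777, z(0.3533) = -0.3764
d' = z(H) − z(FA) = 1.6777 − (-0.3764) = 2.0541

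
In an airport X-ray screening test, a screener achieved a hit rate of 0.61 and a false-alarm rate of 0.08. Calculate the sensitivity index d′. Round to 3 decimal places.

z(0.61) = 0.2793, z(0.08) = -1.4051
d' = z(H) − z(FA) = 0.2793 − (-1.4051) = 1.6844

d′ = 1.684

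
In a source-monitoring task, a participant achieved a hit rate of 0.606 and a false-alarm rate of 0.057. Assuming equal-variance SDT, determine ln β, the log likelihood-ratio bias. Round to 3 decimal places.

Φ⁻¹(H) = Φ⁻¹(0.606) = 0.2689
Φ⁻¹(FA) = Φ⁻¹(0.057) = -1.5805
ln β = −½·[z(H)² − z(FA)²] = −0.5 × (0.0723 − 2.4980) = 1.21285

ln β = 1.213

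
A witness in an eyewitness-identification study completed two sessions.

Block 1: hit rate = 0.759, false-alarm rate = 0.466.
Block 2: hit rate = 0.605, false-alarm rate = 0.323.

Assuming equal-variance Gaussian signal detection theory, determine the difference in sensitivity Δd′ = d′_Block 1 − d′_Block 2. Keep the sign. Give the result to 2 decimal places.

Block 1: z(0.759) = 0.703, z(0.466) = -0.085, d' = 0.788
Block 2: z(0.605) = 0.266, z(0.323) = -0.459, d' = 0.725
Δd' = d'_Block 1 − d'_Block 2 = 0.788 − 0.725 = 0.063
Block 1 has the higher sensitivity.

Δd′ = 0.06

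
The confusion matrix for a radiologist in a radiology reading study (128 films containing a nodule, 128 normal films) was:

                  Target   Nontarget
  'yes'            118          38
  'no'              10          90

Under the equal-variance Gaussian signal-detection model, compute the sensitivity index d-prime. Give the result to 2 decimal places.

d-prime = 1.95

H = 118/128 = 0.9219
FA = 38/128 = 0.2969
Φ⁻¹(H) = Φ⁻¹(0.9219) = 1.4180
Φ⁻¹(FA) = Φ⁻¹(0.2969) = -0.5333
d' = z(H) − z(FA) = 1.4180 − (-0.5333) = 1.9513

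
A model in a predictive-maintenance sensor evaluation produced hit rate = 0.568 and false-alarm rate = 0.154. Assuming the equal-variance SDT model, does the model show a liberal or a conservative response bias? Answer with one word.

z(H) = 0.171, z(FA) = -1.019
c = −½·(z(H) + z(FA)) = 0.424
c > 0 → conservative criterion (biased toward responding “no”).

conservative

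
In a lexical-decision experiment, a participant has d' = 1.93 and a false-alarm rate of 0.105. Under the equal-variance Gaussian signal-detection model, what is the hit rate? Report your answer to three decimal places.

hit rate = 0.751

z(false-alarm rate) = z(0.105) = -1.2536
z(H) = z(FA) + d' = -1.2536 + 1.93 = 0.6764
hit rate = Φ(0.6764) = 0.7506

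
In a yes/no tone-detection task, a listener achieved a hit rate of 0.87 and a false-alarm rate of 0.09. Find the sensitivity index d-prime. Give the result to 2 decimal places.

z(H) = 1.126
z(FA) = -1.341
d' = z(H) − z(FA) = 1.126 − (-1.341) = 2.467

d-prime = 2.47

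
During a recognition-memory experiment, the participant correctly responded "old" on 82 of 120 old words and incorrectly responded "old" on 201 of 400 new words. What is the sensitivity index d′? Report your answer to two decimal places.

H = 82/120 = 0.6833
FA = 201/400 = 0.5025
z(H) = z(0.6833) = 0.477
z(FA) = z(0.5025) = 0.006
d' = z(H) − z(FA) = 0.477 − 0.006 = 0.471

d′ = 0.47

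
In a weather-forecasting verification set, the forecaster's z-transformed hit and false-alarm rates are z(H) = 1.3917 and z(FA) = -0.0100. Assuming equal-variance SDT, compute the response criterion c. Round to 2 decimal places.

c = −½·[z(H) + z(FA)] = −½·(1.3917 + (-0.0100)) = -0.69085

c = -0.69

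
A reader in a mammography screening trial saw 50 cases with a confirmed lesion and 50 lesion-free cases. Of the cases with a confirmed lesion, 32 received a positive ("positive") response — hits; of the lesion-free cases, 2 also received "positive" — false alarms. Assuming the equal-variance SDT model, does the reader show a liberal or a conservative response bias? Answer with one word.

conservative

z(H) = 0.358, z(FA) = -1.751
c = −½·(z(H) + z(FA)) = 0.6965
c > 0 → conservative criterion (biased toward responding “no”).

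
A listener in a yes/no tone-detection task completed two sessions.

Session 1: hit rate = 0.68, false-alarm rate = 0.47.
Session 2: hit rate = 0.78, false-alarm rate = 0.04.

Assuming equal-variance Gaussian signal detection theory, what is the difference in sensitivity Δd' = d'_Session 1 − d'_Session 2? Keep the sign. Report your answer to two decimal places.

Δd' = -1.98

Session 1: z(0.68) = 0.468, z(0.47) = -0.075, d' = 0.543
Session 2: z(0.78) = 0.772, z(0.04) = -1.751, d' = 2.523
Δd' = d'_Session 1 − d'_Session 2 = 0.543 − 2.523 = -1.980
Session 2 has the higher sensitivity.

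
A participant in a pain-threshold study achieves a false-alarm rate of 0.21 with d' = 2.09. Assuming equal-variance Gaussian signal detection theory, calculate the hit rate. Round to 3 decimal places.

z(false-alarm rate) = z(0.21) = -0.8064
z(H) = z(FA) + d' = -0.8064 + 2.09 = 1.2836
hit rate = Φ(1.2836) = 0.9004

hit rate = 0.900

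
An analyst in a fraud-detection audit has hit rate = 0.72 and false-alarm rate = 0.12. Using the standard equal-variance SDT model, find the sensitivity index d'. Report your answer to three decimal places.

z(H) = 0.5828
z(FA) = -1.1750
d' = z(H) − z(FA) = 0.5828 − (-1.1750) = 1.7578

d' = 1.758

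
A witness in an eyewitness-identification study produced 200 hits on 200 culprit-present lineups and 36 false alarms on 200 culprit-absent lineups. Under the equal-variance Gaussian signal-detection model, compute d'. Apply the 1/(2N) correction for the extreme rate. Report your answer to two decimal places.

The hit rate is 200/200 = 1, so apply the 1/(2N) correction: H → 1 − 1/(2·200) = 0.99750.
z(H) = z(0.99750) = 2.807
z(FA) = z(0.18000) = -0.915
d' = 2.807 − (-0.915) = 3.722

d' = 3.72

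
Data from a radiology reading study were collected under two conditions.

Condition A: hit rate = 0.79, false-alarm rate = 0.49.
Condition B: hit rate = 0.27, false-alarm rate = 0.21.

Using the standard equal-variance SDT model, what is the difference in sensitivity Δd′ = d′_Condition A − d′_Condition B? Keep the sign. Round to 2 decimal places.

Condition A: z(0.79) = 0.806, z(0.49) = -0.025, d' = 0.831
Condition B: z(0.27) = -0.613, z(0.21) = -0.806, d' = 0.193
Δd' = d'_Condition A − d'_Condition B = 0.831 − 0.193 = 0.638
Condition A has the higher sensitivity.

Δd′ = 0.64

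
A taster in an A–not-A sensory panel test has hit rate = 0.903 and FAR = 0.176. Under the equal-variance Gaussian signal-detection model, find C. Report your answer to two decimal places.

C = -0.18

z(0.903) = 1.299, z(0.176) = -0.931
c = −½·[z(H) + z(FA)] = −0.5 × (1.299 + (-0.931)) = -0.184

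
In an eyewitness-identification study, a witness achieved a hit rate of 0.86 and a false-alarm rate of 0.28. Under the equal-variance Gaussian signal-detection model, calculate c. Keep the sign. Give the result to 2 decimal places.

c = -0.25

z(0.86) = 1.080, z(0.28) = -0.583
c = −½·[z(H) + z(FA)] = −0.5 × (1.080 + (-0.583)) = -0.2485
c < 0: the witness has a liberal response bias.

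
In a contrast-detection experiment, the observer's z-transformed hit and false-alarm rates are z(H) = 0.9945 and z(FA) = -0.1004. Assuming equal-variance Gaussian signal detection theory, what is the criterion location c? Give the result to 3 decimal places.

c = −½·[z(H) + z(FA)] = −½·(0.9945 + (-0.1004)) = -0.44705

c = -0.447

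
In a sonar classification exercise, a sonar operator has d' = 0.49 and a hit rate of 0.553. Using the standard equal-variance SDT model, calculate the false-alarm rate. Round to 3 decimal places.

z(hit rate) = z(0.553) = 0.1332
z(FA) = z(H) − d' = 0.1332 − 0.49 = -0.3568
false-alarm rate = Φ(-0.3568) = 0.3606

false-alarm rate = 0.361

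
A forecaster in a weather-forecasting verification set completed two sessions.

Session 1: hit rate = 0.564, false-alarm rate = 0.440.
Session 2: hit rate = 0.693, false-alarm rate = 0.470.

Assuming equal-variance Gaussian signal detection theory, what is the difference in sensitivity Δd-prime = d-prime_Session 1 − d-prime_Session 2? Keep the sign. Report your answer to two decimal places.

Δd-prime = -0.27

Session 1: z(0.564) = 0.161, z(0.440) = -0.151, d' = 0.312
Session 2: z(0.693) = 0.504, z(0.470) = -0.075, d' = 0.579
Δd' = d'_Session 1 − d'_Session 2 = 0.312 − 0.579 = -0.267
Session 2 has the higher sensitivity.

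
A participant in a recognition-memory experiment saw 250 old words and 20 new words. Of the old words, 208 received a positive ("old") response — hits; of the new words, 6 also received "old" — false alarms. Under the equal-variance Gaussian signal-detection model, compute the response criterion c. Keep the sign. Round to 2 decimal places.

H = 208/250 = 0.8320
FA = 6/20 = 0.3000
z(H) = 0.962
z(FA) = -0.524
c = −½·[z(H) + z(FA)] = −0.5 × (0.962 + (-0.524)) = -0.219
c < 0: the participant has a liberal response bias.

c = -0.22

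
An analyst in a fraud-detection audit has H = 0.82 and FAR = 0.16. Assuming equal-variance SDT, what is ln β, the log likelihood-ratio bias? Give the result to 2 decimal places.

Φ⁻¹(H) = Φ⁻¹(0.82) = 0.915
Φ⁻¹(FA) = Φ⁻¹(0.16) = -0.994
ln β = −½·[z(H)² − z(FA)²] = −0.5 × (0.837 − 0.988) = 0.0755

ln β = 0.08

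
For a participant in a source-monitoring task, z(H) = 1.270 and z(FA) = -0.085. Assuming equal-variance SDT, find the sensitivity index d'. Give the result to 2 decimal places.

d' = 1.36

d' = z(H) − z(FA) = 1.270 − (-0.085) = 1.355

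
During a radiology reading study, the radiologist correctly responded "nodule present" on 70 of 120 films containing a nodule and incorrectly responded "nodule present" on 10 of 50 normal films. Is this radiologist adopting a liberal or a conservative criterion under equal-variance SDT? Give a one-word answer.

conservative

z(H) = 0.210, z(FA) = -0.842
c = −½·(z(H) + z(FA)) = 0.316
c > 0 → conservative criterion (biased toward responding “no”).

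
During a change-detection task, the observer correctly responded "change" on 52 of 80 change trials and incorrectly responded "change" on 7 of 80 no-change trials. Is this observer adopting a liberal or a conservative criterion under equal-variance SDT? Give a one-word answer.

z(H) = 0.385, z(FA) = -1.356
c = −½·(z(H) + z(FA)) = 0.4855
c > 0 → conservative criterion (biased toward responding “no”).

conservative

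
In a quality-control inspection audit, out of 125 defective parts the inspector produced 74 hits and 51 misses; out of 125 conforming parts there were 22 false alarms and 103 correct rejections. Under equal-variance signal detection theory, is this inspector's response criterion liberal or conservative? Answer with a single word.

conservative

z(H) = 0.233, z(FA) = -0.931
c = −½·(z(H) + z(FA)) = 0.349
c > 0 → conservative criterion (biased toward responding “no”).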